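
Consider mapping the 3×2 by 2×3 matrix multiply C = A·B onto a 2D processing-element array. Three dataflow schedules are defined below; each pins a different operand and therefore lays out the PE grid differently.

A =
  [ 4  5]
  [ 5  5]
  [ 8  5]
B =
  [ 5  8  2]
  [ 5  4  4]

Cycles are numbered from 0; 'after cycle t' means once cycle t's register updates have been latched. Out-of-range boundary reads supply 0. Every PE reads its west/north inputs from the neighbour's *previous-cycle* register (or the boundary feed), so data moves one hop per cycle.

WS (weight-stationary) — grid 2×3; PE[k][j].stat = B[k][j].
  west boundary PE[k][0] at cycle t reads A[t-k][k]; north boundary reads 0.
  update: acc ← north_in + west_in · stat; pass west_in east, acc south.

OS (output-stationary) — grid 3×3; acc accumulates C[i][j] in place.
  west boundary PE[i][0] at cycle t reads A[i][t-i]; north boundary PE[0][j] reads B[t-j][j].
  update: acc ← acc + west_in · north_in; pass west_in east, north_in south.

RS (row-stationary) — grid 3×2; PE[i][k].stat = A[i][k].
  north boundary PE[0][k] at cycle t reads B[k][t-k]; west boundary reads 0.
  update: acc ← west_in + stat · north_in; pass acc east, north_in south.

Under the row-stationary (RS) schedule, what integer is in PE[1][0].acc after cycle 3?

RS (3×2). Following PE[1][0] plus its west/north inputs:
  [0] (0,0) acc=20 (h:20 v:5)
  [0] (1,0) acc=0 (h:0 v:0)
  [1] (0,0) acc=32 (h:32 v:8)
  [1] (1,0) acc=25 (h:25 v:5)
  [2] (0,0) acc=8 (h:8 v:2)
  [2] (1,0) acc=40 (h:40 v:8)
  [3] (0,0) acc=0 (h:0 v:0)
  [3] (1,0) acc=10 (h:10 v:2)

PE[1][0].acc = 10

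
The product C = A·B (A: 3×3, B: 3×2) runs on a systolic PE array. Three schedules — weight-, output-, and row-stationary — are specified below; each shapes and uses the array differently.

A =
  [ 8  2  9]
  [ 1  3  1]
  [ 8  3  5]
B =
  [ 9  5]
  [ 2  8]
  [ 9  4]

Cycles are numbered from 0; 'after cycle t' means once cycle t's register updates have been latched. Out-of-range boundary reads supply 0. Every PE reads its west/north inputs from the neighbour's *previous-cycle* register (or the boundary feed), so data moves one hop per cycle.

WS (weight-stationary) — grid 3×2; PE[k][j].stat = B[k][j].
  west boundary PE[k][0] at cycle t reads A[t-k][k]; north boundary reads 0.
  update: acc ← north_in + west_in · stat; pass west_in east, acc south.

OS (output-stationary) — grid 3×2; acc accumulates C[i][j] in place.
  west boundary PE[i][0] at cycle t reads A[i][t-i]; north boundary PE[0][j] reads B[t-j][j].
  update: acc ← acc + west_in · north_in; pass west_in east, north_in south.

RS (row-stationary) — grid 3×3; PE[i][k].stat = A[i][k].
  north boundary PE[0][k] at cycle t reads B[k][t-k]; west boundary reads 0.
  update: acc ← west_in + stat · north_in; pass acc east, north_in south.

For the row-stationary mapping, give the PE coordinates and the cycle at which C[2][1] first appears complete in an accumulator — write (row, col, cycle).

(row, col, cycle) = (2, 2, 5)

Under RS, C[2][1] lands at PE[2][2]:
  c0 r2c2: 0 / 0 / 0
  c1 r2c2: 0 / 0 / 0
  c2 r2c2: 0 / 0 / 0
  c3 r2c2: 0 / 0 / 0
  c4 r2c2: 123 / 123 / 9
  c5 r2c2: 84 / 84 / 4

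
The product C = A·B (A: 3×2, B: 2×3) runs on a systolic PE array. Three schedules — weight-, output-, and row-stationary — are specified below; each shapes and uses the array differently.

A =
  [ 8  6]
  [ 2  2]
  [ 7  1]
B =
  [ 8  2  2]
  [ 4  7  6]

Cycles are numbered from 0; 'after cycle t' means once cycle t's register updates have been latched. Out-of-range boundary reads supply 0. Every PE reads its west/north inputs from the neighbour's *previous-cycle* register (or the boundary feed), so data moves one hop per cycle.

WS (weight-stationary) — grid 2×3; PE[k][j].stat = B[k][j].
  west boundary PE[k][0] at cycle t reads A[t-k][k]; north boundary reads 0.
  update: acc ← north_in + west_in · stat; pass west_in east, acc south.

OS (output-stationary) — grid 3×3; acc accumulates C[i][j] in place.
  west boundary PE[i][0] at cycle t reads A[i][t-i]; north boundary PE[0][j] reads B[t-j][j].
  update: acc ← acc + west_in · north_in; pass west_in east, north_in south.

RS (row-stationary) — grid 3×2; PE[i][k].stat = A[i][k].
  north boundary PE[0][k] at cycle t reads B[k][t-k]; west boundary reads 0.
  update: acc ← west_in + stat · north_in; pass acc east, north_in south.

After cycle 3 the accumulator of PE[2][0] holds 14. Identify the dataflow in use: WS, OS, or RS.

dataflow = RS

WS: PE[2][0] is outside its 2×3 grid.
OS (3×3 grid), PE[2][0]:
  cycle 0: PE[2][0] → acc 0, east 0, south 0
  cycle 1: PE[2][0] → acc 0, east 0, south 0
  cycle 2: PE[2][0] → acc 56, east 7, south 8
  cycle 3: PE[2][0] → acc 60, east 1, south 4
RS (3×2 grid), PE[2][0]:
  cycle 0: PE[2][0] → acc 0, east 0, south 0
  cycle 1: PE[2][0] → acc 0, east 0, south 0
  cycle 2: PE[2][0] → acc 56, east 56, south 8
  cycle 3: PE[2][0] → acc 14, east 14, south 2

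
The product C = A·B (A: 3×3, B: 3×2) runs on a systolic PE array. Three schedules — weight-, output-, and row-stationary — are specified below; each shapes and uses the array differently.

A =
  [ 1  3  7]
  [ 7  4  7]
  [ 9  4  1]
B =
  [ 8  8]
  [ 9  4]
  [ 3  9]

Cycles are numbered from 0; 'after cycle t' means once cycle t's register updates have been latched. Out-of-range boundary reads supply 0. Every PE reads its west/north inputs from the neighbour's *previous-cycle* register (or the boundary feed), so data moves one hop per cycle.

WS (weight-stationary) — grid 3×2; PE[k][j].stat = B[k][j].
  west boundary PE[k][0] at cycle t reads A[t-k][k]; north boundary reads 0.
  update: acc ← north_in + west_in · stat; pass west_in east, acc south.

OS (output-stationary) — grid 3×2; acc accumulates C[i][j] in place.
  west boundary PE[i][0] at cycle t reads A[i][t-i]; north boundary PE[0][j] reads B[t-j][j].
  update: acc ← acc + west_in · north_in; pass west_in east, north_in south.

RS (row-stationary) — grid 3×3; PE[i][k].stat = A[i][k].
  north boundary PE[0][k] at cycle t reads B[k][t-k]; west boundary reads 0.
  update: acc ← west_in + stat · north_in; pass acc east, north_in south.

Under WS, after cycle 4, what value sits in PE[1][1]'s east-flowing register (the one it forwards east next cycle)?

register = 4

Tracing WS — 3×2 array, target PE[1][1]:
  cycle 0: PE[0][1] → acc 0, east 0, south 0
  cycle 0: PE[1][0] → acc 0, east 0, south 0
  cycle 0: PE[1][1] → acc 0, east 0, south 0
  cycle 1: PE[0][1] → acc 8, east 1, south 8
  cycle 1: PE[1][0] → acc 35, east 3, south 35
  cycle 1: PE[1][1] → acc 0, east 0, south 0
  cycle 2: PE[0][1] → acc 56, east 7, south 56
  cycle 2: PE[1][0] → acc 92, east 4, south 92
  cycle 2: PE[1][1] → acc 20, east 3, south 20
  cycle 3: PE[0][1] → acc 72, east 9, south 72
  cycle 3: PE[1][0] → acc 108, east 4, south 108
  cycle 3: PE[1][1] → acc 72, east 4, south 72
  cycle 4: PE[0][1] → acc 0, east 0, south 0
  cycle 4: PE[1][0] → acc 0, east 0, south 0
  cycle 4: PE[1][1] → acc 88, east 4, south 88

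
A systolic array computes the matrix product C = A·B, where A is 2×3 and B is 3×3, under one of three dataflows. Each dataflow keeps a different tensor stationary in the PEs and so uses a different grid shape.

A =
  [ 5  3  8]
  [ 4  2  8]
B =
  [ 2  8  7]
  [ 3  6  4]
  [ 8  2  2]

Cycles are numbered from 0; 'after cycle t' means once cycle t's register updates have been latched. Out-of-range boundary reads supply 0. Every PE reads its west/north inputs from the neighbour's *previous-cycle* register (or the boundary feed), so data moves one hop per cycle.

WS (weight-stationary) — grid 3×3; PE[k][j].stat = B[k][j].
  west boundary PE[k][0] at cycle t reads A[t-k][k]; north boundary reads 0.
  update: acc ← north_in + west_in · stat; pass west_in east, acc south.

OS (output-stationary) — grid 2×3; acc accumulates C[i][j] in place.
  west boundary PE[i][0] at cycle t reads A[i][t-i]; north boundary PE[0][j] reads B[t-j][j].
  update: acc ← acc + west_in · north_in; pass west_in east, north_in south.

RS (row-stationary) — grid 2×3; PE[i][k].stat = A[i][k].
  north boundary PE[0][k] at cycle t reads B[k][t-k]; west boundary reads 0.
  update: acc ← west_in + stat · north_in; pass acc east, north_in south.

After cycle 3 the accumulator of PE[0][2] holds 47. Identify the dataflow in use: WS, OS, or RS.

dataflow = OS

— WS: 3×3; PE[0][2] trace:
  step 0 · PE0,2: acc=0; fwd→0 fwd↓0
  step 1 · PE0,2: acc=0; fwd→0 fwd↓0
  step 2 · PE0,2: acc=35; fwd→5 fwd↓35
  step 3 · PE0,2: acc=28; fwd→4 fwd↓28
— OS: 2×3; PE[0][2] trace:
  step 0 · PE0,2: acc=0; fwd→0 fwd↓0
  step 1 · PE0,2: acc=0; fwd→0 fwd↓0
  step 2 · PE0,2: acc=35; fwd→5 fwd↓7
  step 3 · PE0,2: acc=47; fwd→3 fwd↓4
— RS: 2×3; PE[0][2] trace:
  step 0 · PE0,2: acc=0; fwd→0 fwd↓0
  step 1 · PE0,2: acc=0; fwd→0 fwd↓0
  step 2 · PE0,2: acc=83; fwd→83 fwd↓8
  step 3 · PE0,2: acc=74; fwd→74 fwd↓2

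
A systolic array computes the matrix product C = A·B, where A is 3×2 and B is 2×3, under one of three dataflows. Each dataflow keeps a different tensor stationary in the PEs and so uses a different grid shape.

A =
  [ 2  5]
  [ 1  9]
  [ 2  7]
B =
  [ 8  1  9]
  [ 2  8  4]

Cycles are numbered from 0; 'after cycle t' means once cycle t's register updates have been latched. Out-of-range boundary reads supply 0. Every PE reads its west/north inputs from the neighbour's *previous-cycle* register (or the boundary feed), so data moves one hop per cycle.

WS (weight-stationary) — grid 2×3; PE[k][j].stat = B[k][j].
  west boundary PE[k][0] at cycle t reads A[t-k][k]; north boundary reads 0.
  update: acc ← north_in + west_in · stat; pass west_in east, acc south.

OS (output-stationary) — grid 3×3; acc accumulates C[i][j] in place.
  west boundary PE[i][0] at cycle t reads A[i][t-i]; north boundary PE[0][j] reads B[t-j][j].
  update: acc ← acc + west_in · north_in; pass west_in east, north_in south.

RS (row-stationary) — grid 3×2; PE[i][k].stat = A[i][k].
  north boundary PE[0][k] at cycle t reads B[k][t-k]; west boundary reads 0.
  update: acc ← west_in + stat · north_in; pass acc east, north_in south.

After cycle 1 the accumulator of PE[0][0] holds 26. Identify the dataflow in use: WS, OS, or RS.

dataflow = OS

Under WS (2×3), PE[0][0]:
  0: (0,0).acc=16  regs=<2,16>
  1: (0,0).acc=8  regs=<1,8>
Under OS (3×3), PE[0][0]:
  0: (0,0).acc=16  regs=<2,8>
  1: (0,0).acc=26  regs=<5,2>
Under RS (3×2), PE[0][0]:
  0: (0,0).acc=16  regs=<16,8>
  1: (0,0).acc=2  regs=<2,1>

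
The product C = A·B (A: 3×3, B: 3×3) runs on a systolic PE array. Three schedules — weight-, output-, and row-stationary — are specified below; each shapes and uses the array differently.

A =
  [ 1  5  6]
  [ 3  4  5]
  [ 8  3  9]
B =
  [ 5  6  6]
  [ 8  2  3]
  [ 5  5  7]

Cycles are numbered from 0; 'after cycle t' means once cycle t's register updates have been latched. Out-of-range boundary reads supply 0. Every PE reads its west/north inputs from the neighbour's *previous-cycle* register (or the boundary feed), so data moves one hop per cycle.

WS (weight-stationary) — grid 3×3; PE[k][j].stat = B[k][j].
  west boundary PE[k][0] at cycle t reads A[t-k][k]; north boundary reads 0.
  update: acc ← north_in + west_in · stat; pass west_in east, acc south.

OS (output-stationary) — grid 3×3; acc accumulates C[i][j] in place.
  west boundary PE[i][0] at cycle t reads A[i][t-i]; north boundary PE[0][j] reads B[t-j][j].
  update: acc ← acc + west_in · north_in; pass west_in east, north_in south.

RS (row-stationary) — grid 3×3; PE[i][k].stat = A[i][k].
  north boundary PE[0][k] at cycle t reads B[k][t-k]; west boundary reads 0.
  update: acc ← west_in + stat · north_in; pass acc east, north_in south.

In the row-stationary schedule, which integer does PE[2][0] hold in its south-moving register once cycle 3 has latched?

RS on a 3×3 grid — tracing PE[2][0] and its feeders:
  0: (1,0).acc=0  regs=<0,0>
  0: (2,0).acc=0  regs=<0,0>
  1: (1,0).acc=15  regs=<15,5>
  1: (2,0).acc=0  regs=<0,0>
  2: (1,0).acc=18  regs=<18,6>
  2: (2,0).acc=40  regs=<40,5>
  3: (1,0).acc=18  regs=<18,6>
  3: (2,0).acc=48  regs=<48,6>

register = 6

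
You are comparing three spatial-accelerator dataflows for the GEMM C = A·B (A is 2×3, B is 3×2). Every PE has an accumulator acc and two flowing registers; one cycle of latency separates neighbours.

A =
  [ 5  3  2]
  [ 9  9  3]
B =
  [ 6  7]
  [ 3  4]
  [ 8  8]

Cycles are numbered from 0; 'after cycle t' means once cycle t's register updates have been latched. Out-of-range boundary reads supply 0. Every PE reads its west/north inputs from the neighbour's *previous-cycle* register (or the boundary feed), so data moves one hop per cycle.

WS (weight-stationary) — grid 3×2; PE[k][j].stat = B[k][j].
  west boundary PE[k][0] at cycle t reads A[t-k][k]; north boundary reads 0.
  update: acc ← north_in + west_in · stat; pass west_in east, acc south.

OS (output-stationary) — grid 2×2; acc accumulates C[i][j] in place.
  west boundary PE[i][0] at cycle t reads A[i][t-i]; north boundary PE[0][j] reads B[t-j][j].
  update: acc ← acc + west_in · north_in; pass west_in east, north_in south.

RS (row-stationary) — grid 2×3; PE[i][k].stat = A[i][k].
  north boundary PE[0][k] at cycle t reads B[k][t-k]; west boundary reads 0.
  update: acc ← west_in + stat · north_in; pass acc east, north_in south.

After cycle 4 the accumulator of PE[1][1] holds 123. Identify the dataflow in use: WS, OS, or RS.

dataflow = OS

WS [3×2] PE[1][1] across cycles:
  t=0 PE[1][1]: acc=0 h=0 v=0
  t=1 PE[1][1]: acc=0 h=0 v=0
  t=2 PE[1][1]: acc=47 h=3 v=47
  t=3 PE[1][1]: acc=99 h=9 v=99
  t=4 PE[1][1]: acc=0 h=0 v=0
OS [2×2] PE[1][1] across cycles:
  t=0 PE[1][1]: acc=0 h=0 v=0
  t=1 PE[1][1]: acc=0 h=0 v=0
  t=2 PE[1][1]: acc=63 h=9 v=7
  t=3 PE[1][1]: acc=99 h=9 v=4
  t=4 PE[1][1]: acc=123 h=3 v=8
RS [2×3] PE[1][1] across cycles:
  t=0 PE[1][1]: acc=0 h=0 v=0
  t=1 PE[1][1]: acc=0 h=0 v=0
  t=2 PE[1][1]: acc=81 h=81 v=3
  t=3 PE[1][1]: acc=99 h=99 v=4
  t=4 PE[1][1]: acc=0 h=0 v=0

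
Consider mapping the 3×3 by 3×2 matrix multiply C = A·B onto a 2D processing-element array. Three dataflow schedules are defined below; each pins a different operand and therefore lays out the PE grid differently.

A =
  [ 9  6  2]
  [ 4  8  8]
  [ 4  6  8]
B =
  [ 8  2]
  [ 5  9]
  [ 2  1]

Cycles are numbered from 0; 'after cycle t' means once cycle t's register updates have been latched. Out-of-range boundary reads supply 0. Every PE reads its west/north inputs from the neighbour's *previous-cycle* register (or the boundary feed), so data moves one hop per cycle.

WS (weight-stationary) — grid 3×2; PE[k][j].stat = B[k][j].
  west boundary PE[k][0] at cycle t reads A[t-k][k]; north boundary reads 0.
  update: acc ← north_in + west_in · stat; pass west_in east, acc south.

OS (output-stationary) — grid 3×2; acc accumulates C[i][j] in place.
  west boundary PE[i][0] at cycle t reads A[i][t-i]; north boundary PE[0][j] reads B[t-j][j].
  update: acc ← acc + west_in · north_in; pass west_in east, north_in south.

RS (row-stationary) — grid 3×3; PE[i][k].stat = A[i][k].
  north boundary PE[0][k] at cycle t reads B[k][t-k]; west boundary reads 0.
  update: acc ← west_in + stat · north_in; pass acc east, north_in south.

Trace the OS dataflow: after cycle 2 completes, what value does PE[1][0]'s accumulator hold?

PE[1][0].acc = 72

OS 3×2: PE[1][0] cycle-by-cycle (with neighbour feeds):
  @0  [0,0]  acc 72  |  →9  ↓8
  @0  [1,0]  acc 0  |  →0  ↓0
  @1  [0,0]  acc 102  |  →6  ↓5
  @1  [1,0]  acc 32  |  →4  ↓8
  @2  [0,0]  acc 106  |  →2  ↓2
  @2  [1,0]  acc 72  |  →8  ↓5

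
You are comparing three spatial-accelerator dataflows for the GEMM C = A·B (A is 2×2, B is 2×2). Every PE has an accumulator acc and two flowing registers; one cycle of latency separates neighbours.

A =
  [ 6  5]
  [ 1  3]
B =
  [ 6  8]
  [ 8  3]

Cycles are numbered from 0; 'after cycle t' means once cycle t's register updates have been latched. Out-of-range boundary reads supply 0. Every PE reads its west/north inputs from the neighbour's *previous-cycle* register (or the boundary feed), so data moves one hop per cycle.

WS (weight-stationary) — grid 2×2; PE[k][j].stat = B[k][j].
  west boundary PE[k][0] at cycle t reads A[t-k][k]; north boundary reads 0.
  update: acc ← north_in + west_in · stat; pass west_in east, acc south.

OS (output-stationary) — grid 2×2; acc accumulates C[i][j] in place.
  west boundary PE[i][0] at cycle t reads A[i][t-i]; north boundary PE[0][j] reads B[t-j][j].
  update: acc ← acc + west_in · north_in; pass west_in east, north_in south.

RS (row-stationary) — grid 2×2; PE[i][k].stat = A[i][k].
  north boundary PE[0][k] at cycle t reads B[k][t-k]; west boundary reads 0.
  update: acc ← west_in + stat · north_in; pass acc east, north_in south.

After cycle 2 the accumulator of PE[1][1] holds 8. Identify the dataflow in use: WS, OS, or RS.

WS (2×2 grid), PE[1][1]:
  0: (1,1).acc=0  regs=<0,0>
  1: (1,1).acc=0  regs=<0,0>
  2: (1,1).acc=63  regs=<5,63>
OS (2×2 grid), PE[1][1]:
  0: (1,1).acc=0  regs=<0,0>
  1: (1,1).acc=0  regs=<0,0>
  2: (1,1).acc=8  regs=<1,8>
RS (2×2 grid), PE[1][1]:
  0: (1,1).acc=0  regs=<0,0>
  1: (1,1).acc=0  regs=<0,0>
  2: (1,1).acc=30  regs=<30,8>

dataflow = OS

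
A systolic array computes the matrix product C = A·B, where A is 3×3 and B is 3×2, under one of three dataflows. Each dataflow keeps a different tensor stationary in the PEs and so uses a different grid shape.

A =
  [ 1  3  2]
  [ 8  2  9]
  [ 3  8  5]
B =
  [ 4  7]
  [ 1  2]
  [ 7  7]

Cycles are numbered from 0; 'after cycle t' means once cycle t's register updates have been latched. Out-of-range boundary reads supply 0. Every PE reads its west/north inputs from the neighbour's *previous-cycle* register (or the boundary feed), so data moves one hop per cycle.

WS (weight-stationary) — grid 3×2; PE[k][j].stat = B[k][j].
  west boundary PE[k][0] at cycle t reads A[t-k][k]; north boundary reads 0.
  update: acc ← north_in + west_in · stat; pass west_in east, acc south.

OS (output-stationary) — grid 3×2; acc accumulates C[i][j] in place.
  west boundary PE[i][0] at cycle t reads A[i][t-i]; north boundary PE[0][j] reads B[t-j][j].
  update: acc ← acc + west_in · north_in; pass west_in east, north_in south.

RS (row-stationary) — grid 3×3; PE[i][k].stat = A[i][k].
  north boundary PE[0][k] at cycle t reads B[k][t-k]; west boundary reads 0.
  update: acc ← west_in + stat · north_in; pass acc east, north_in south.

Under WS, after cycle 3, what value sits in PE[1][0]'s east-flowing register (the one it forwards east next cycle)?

register = 8

Tracing WS — 3×2 array, target PE[1][0]:
  c0 r0c0: 4 / 1 / 4
  c0 r1c0: 0 / 0 / 0
  c1 r0c0: 32 / 8 / 32
  c1 r1c0: 7 / 3 / 7
  c2 r0c0: 12 / 3 / 12
  c2 r1c0: 34 / 2 / 34
  c3 r0c0: 0 / 0 / 0
  c3 r1c0: 20 / 8 / 20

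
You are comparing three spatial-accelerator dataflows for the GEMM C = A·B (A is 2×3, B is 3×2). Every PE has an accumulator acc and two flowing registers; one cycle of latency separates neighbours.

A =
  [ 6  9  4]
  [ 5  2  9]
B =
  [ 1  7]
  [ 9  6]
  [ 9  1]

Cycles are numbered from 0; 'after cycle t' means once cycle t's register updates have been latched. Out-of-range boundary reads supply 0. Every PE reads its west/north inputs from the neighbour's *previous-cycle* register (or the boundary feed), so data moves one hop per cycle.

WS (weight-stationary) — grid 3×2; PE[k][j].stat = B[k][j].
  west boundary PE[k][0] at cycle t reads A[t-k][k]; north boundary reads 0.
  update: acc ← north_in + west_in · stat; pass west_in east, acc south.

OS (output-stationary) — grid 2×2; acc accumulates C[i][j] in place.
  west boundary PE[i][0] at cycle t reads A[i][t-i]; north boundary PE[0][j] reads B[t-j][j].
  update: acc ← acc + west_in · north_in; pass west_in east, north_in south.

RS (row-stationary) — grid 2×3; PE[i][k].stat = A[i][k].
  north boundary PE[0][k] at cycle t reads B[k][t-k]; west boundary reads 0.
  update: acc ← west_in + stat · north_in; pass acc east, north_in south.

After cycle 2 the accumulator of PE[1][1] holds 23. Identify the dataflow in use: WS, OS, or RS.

dataflow = RS

WS [3×2] PE[1][1] across cycles:
  cycle 0: PE[1][1] → acc 0, east 0, south 0
  cycle 1: PE[1][1] → acc 0, east 0, south 0
  cycle 2: PE[1][1] → acc 96, east 9, south 96
OS [2×2] PE[1][1] across cycles:
  cycle 0: PE[1][1] → acc 0, east 0, south 0
  cycle 1: PE[1][1] → acc 0, east 0, south 0
  cycle 2: PE[1][1] → acc 35, east 5, south 7
RS [2×3] PE[1][1] across cycles:
  cycle 0: PE[1][1] → acc 0, east 0, south 0
  cycle 1: PE[1][1] → acc 0, east 0, south 0
  cycle 2: PE[1][1] → acc 23, east 23, south 9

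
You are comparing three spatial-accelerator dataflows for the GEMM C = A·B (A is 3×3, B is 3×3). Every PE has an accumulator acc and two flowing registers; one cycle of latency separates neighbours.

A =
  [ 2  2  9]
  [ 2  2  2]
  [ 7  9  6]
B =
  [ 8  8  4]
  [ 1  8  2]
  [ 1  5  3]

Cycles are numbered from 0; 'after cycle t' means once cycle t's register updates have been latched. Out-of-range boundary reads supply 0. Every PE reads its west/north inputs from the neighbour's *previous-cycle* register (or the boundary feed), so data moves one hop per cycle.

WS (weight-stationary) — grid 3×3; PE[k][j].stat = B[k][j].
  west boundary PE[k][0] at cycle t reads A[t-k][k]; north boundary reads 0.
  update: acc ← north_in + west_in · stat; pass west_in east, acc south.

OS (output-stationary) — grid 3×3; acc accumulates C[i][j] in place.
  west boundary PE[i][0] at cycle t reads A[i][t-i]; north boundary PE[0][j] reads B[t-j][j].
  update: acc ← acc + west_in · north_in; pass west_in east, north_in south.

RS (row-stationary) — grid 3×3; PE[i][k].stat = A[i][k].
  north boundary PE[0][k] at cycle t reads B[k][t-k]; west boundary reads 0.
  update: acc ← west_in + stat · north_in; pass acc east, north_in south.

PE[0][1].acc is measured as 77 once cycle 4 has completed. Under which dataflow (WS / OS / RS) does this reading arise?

— WS: 3×3; PE[0][1] trace:
  t=0 PE[0][1]: acc=0 h=0 v=0
  t=1 PE[0][1]: acc=16 h=2 v=16
  t=2 PE[0][1]: acc=16 h=2 v=16
  t=3 PE[0][1]: acc=56 h=7 v=56
  t=4 PE[0][1]: acc=0 h=0 v=0
— OS: 3×3; PE[0][1] trace:
  t=0 PE[0][1]: acc=0 h=0 v=0
  t=1 PE[0][1]: acc=16 h=2 v=8
  t=2 PE[0][1]: acc=32 h=2 v=8
  t=3 PE[0][1]: acc=77 h=9 v=5
  t=4 PE[0][1]: acc=77 h=0 v=0
— RS: 3×3; PE[0][1] trace:
  t=0 PE[0][1]: acc=0 h=0 v=0
  t=1 PE[0][1]: acc=18 h=18 v=1
  t=2 PE[0][1]: acc=32 h=32 v=8
  t=3 PE[0][1]: acc=12 h=12 v=2
  t=4 PE[0][1]: acc=0 h=0 v=0

dataflow = OS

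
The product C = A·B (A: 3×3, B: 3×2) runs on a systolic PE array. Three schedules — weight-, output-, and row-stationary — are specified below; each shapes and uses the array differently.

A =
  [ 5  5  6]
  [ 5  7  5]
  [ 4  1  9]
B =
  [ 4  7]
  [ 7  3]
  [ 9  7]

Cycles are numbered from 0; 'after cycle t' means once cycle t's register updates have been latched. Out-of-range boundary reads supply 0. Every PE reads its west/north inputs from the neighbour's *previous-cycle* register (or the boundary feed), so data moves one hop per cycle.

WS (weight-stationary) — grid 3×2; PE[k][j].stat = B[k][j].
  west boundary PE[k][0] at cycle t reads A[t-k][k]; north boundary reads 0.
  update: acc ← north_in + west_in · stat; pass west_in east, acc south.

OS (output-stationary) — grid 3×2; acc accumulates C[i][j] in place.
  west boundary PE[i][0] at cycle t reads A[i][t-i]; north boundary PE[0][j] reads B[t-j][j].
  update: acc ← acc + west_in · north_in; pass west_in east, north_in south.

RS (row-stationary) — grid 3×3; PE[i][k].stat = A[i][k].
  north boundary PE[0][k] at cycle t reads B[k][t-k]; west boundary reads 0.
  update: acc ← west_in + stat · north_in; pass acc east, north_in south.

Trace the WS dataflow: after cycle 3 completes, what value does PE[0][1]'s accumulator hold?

WS on a 3×2 grid — tracing PE[0][1] and its feeders:
  @0  [0,0]  acc 20  |  →5  ↓20
  @0  [0,1]  acc 0  |  →0  ↓0
  @1  [0,0]  acc 20  |  →5  ↓20
  @1  [0,1]  acc 35  |  →5  ↓35
  @2  [0,0]  acc 16  |  →4  ↓16
  @2  [0,1]  acc 35  |  →5  ↓35
  @3  [0,0]  acc 0  |  →0  ↓0
  @3  [0,1]  acc 28  |  →4  ↓28

PE[0][1].acc = 28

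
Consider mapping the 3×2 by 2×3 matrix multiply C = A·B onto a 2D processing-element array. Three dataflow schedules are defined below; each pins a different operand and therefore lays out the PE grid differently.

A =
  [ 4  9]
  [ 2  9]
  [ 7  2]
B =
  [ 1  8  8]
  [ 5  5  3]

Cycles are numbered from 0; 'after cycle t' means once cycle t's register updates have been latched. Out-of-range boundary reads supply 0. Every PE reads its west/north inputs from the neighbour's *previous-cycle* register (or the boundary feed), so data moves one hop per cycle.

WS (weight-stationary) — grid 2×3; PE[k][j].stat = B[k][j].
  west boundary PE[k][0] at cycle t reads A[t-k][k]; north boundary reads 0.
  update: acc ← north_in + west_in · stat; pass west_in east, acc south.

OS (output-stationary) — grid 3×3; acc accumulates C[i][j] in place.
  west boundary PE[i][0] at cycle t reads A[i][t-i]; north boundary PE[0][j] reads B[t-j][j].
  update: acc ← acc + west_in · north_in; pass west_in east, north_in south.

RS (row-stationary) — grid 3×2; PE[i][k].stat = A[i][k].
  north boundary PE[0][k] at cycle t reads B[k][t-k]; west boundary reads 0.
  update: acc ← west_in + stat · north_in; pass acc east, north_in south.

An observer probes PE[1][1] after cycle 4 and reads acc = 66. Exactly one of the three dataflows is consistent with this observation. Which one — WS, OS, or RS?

— WS: 2×3; PE[1][1] trace:
  t=0 PE[1][1]: acc=0 h=0 v=0
  t=1 PE[1][1]: acc=0 h=0 v=0
  t=2 PE[1][1]: acc=77 h=9 v=77
  t=3 PE[1][1]: acc=61 h=9 v=61
  t=4 PE[1][1]: acc=66 h=2 v=66
— OS: 3×3; PE[1][1] trace:
  t=0 PE[1][1]: acc=0 h=0 v=0
  t=1 PE[1][1]: acc=0 h=0 v=0
  t=2 PE[1][1]: acc=16 h=2 v=8
  t=3 PE[1][1]: acc=61 h=9 v=5
  t=4 PE[1][1]: acc=61 h=0 v=0
— RS: 3×2; PE[1][1] trace:
  t=0 PE[1][1]: acc=0 h=0 v=0
  t=1 PE[1][1]: acc=0 h=0 v=0
  t=2 PE[1][1]: acc=47 h=47 v=5
  t=3 PE[1][1]: acc=61 h=61 v=5
  t=4 PE[1][1]: acc=43 h=43 v=3

dataflow = WS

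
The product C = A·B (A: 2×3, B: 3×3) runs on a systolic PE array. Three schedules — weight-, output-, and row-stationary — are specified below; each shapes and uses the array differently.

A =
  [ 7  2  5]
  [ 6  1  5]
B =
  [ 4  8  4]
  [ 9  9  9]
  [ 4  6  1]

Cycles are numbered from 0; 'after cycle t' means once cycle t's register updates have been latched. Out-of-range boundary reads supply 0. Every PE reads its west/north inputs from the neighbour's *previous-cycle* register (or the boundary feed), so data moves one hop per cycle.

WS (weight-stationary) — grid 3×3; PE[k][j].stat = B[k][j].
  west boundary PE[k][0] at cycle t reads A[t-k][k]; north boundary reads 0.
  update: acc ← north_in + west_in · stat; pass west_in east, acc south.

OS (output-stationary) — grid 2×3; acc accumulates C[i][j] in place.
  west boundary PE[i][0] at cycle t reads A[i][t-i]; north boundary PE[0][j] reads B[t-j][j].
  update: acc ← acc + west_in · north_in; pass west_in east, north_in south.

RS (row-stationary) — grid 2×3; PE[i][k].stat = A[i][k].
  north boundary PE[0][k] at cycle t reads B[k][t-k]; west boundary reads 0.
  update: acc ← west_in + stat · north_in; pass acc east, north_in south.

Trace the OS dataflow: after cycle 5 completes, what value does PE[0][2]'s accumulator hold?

PE[0][2].acc = 51

Tracing OS — 2×3 array, target PE[0][2]:
  [0] (0,1) acc=0 (h:0 v:0)
  [0] (0,2) acc=0 (h:0 v:0)
  [1] (0,1) acc=56 (h:7 v:8)
  [1] (0,2) acc=0 (h:0 v:0)
  [2] (0,1) acc=74 (h:2 v:9)
  [2] (0,2) acc=28 (h:7 v:4)
  [3] (0,1) acc=104 (h:5 v:6)
  [3] (0,2) acc=46 (h:2 v:9)
  [4] (0,1) acc=104 (h:0 v:0)
  [4] (0,2) acc=51 (h:5 v:1)
  [5] (0,1) acc=104 (h:0 v:0)
  [5] (0,2) acc=51 (h:0 v:0)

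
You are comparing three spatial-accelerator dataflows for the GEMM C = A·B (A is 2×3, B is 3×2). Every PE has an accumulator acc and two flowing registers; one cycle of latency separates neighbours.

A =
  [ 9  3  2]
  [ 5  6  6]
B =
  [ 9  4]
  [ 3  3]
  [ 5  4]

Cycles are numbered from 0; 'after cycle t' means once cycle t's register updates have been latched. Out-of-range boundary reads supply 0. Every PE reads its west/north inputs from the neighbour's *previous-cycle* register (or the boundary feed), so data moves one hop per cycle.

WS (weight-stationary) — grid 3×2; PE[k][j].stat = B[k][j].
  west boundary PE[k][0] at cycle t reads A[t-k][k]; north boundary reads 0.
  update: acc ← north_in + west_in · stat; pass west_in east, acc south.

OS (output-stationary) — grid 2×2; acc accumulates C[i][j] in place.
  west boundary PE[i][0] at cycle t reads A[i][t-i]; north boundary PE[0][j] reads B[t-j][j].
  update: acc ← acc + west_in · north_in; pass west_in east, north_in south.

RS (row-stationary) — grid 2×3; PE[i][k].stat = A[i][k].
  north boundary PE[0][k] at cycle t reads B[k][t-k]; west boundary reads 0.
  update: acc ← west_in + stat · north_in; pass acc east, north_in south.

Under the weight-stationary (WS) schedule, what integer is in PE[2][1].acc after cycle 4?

Tracing WS — 3×2 array, target PE[2][1]:
  cycle 0: PE[1][1] → acc 0, east 0, south 0
  cycle 0: PE[2][0] → acc 0, east 0, south 0
  cycle 0: PE[2][1] → acc 0, east 0, south 0
  cycle 1: PE[1][1] → acc 0, east 0, south 0
  cycle 1: PE[2][0] → acc 0, east 0, south 0
  cycle 1: PE[2][1] → acc 0, east 0, south 0
  cycle 2: PE[1][1] → acc 45, east 3, south 45
  cycle 2: PE[2][0] → acc 100, east 2, south 100
  cycle 2: PE[2][1] → acc 0, east 0, south 0
  cycle 3: PE[1][1] → acc 38, east 6, south 38
  cycle 3: PE[2][0] → acc 93, east 6, south 93
  cycle 3: PE[2][1] → acc 53, east 2, south 53
  cycle 4: PE[1][1] → acc 0, east 0, south 0
  cycle 4: PE[2][0] → acc 0, east 0, south 0
  cycle 4: PE[2][1] → acc 62, east 6, south 62

PE[2][1].acc = 62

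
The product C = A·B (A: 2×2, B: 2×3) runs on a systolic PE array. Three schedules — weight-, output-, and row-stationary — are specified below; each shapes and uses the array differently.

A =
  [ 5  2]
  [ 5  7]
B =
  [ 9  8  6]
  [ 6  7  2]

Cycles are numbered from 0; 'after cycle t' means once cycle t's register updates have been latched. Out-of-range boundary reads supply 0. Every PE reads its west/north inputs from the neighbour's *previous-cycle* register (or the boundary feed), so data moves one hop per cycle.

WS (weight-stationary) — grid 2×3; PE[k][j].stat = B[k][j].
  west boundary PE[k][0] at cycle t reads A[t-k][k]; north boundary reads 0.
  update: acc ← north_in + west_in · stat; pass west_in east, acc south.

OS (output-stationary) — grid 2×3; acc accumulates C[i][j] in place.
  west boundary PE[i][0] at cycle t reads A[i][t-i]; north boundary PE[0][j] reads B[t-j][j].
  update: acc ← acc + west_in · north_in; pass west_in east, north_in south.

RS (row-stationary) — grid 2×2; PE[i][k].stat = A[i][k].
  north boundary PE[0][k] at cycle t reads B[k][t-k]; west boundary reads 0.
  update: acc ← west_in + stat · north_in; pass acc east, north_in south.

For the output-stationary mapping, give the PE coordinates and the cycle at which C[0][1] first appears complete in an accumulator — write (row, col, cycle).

Under OS, C[0][1] lands at PE[0][1]:
  after 0 — PE[0][1] acc=0, pass-E 0, pass-S 0
  after 1 — PE[0][1] acc=40, pass-E 5, pass-S 8
  after 2 — PE[0][1] acc=54, pass-E 2, pass-S 7

(row, col, cycle) = (0, 1, 2)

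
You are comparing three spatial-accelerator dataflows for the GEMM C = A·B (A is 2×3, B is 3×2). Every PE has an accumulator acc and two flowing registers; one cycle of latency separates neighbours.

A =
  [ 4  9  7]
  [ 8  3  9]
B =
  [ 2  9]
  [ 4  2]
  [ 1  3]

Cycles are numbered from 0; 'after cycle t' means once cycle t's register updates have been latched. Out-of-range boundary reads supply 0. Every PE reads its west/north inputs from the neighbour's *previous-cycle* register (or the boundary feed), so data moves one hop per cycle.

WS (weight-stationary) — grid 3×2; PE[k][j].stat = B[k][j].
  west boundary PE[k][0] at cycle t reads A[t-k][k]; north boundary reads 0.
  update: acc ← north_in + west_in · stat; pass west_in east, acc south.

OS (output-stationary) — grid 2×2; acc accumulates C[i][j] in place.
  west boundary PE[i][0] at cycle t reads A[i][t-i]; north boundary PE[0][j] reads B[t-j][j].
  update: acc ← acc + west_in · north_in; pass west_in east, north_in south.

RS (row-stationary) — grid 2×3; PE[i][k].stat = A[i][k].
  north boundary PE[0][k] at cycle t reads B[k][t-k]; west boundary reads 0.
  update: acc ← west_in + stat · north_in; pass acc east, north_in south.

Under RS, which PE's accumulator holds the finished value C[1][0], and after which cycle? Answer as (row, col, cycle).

RS: C[1][0] accumulates in PE[1][2]:
  c0 r1c2: 0 / 0 / 0
  c1 r1c2: 0 / 0 / 0
  c2 r1c2: 0 / 0 / 0
  c3 r1c2: 37 / 37 / 1

(row, col, cycle) = (1, 2, 3)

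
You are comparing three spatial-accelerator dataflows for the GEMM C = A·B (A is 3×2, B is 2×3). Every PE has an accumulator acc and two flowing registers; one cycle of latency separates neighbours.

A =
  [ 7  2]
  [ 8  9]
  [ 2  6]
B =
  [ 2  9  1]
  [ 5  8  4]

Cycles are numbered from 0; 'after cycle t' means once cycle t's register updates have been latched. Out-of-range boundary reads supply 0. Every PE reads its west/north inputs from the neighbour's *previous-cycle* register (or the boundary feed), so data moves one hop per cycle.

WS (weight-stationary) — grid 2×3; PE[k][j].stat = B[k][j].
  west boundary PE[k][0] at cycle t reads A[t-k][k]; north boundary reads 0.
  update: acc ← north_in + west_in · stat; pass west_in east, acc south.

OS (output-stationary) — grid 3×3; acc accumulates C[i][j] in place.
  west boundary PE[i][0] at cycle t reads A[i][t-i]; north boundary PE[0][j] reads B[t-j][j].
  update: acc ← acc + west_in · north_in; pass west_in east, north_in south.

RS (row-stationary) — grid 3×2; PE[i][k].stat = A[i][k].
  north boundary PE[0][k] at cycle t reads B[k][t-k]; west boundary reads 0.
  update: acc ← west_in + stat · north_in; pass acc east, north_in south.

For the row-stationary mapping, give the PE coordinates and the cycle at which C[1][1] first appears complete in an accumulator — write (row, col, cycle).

(row, col, cycle) = (1, 1, 3)

RS: C[1][1] accumulates in PE[1][1]:
  after 0 — PE[1][1] acc=0, pass-E 0, pass-S 0
  after 1 — PE[1][1] acc=0, pass-E 0, pass-S 0
  after 2 — PE[1][1] acc=61, pass-E 61, pass-S 5
  after 3 — PE[1][1] acc=144, pass-E 144, pass-S 8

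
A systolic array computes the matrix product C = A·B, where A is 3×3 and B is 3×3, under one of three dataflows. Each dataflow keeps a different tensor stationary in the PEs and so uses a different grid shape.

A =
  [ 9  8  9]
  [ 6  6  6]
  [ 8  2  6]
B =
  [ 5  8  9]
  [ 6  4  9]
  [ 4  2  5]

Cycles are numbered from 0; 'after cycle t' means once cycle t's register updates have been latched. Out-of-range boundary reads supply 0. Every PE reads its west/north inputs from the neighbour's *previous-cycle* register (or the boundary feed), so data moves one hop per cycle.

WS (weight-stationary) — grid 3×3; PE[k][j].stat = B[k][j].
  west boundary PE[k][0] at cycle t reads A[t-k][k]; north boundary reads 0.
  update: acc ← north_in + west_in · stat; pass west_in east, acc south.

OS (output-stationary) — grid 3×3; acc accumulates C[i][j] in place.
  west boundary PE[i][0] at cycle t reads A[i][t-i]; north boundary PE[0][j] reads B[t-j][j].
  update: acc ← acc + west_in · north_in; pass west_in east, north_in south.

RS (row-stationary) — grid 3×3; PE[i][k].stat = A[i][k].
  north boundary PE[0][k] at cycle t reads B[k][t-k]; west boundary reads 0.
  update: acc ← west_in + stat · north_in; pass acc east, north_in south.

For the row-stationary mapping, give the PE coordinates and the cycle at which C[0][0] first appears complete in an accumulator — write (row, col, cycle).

(row, col, cycle) = (0, 2, 2)

Under RS, C[0][0] lands at PE[0][2]:
  c0 r0c2: 0 / 0 / 0
  c1 r0c2: 0 / 0 / 0
  c2 r0c2: 129 / 129 / 4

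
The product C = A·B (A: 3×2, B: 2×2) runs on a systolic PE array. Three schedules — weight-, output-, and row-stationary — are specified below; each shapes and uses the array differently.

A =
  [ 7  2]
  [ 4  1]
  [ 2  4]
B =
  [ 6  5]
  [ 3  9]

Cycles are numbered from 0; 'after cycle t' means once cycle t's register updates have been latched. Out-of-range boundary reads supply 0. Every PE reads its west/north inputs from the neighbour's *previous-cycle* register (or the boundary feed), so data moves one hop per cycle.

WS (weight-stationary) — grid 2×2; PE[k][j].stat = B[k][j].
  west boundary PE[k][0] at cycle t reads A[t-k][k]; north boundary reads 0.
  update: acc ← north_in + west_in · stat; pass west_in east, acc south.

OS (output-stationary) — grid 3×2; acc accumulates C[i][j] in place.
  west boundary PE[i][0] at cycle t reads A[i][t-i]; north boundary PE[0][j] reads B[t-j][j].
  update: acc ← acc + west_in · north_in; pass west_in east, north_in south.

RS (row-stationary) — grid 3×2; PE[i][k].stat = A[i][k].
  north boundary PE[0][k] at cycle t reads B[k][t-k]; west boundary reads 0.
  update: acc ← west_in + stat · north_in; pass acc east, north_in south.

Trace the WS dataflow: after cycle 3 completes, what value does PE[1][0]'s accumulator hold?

PE[1][0].acc = 24

WS (2×2). Following PE[1][0] plus its west/north inputs:
  @0  [0,0]  acc 42  |  →7  ↓42
  @0  [1,0]  acc 0  |  →0  ↓0
  @1  [0,0]  acc 24  |  →4  ↓24
  @1  [1,0]  acc 48  |  →2  ↓48
  @2  [0,0]  acc 12  |  →2  ↓12
  @2  [1,0]  acc 27  |  →1  ↓27
  @3  [0,0]  acc 0  |  →0  ↓0
  @3  [1,0]  acc 24  |  →4  ↓24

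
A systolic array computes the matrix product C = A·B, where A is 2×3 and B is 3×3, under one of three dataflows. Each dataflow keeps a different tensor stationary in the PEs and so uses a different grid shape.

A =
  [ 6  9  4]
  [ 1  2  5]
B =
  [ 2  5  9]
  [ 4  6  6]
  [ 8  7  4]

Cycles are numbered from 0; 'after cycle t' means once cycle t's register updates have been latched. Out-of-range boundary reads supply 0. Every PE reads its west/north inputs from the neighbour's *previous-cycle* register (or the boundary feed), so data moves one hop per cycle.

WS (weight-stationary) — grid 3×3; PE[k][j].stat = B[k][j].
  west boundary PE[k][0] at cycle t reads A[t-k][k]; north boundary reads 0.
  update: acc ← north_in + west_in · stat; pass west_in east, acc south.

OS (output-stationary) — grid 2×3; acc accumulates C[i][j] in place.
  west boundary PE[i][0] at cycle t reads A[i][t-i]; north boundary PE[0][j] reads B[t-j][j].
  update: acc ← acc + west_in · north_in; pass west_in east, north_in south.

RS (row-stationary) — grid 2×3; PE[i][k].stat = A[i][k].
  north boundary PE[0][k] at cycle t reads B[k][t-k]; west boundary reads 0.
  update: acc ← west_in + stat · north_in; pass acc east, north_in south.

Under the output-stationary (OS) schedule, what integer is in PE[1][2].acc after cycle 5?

PE[1][2].acc = 41

OS on a 2×3 grid — tracing PE[1][2] and its feeders:
  cycle 0: PE[0][2] → acc 0, east 0, south 0
  cycle 0: PE[1][1] → acc 0, east 0, south 0
  cycle 0: PE[1][2] → acc 0, east 0, south 0
  cycle 1: PE[0][2] → acc 0, east 0, south 0
  cycle 1: PE[1][1] → acc 0, east 0, south 0
  cycle 1: PE[1][2] → acc 0, east 0, south 0
  cycle 2: PE[0][2] → acc 54, east 6, south 9
  cycle 2: PE[1][1] → acc 5, east 1, south 5
  cycle 2: PE[1][2] → acc 0, east 0, south 0
  cycle 3: PE[0][2] → acc 108, east 9, south 6
  cycle 3: PE[1][1] → acc 17, east 2, south 6
  cycle 3: PE[1][2] → acc 9, east 1, south 9
  cycle 4: PE[0][2] → acc 124, east 4, south 4
  cycle 4: PE[1][1] → acc 52, east 5, south 7
  cycle 4: PE[1][2] → acc 21, east 2, south 6
  cycle 5: PE[0][2] → acc 124, east 0, south 0
  cycle 5: PE[1][1] → acc 52, east 0, south 0
  cycle 5: PE[1][2] → acc 41, east 5, south 4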